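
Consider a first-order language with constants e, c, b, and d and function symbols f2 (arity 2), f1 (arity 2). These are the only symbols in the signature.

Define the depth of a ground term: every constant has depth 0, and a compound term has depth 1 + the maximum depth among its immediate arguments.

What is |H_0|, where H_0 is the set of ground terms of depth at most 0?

Count level by level. With function symbols f2/2, f1/2, the terms of depth ≤ k are the 4 constants together with each function applied to depth-≤(k−1) tuples, so N_k = 4 + N_{k-1}^2 + N_{k-1}^2.
N_0 = 4
Explicitly: e, c, b, d.

4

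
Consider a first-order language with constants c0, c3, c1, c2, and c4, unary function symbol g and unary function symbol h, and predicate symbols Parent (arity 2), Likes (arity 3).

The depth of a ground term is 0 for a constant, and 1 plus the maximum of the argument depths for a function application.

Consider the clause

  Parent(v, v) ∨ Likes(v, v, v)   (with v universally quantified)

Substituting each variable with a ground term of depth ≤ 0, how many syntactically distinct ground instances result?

Ground terms of depth ≤ 0:
  Count level by level. With function symbols g/1, h/1, the terms of depth ≤ k are the 5 constants together with each function applied to depth-≤(k−1) tuples, so N_k = 5 + N_{k-1} + N_{k-1}.
  N_0 = 5
So there are 5 ground terms available for substitution.
The clause has 1 distinct variable (v), which appears in the body. In the free term algebra distinct substitutions yield syntactically distinct ground instances.
Number of ground instances = 5.

5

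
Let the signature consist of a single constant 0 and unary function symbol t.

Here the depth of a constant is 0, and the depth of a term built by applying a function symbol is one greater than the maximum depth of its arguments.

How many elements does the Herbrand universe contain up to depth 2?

3

Let N_k count ground terms of depth at most k. Each non-constant term of depth ≤ k is some function symbol applied to depth-≤(k−1) arguments, giving N_k = 1 + N_{k-1}.
N_0 = 1
N_1 = 1 + 1 = 2
N_2 = 1 + 2 = 3
Explicitly: 0, t(0), t(t(0)).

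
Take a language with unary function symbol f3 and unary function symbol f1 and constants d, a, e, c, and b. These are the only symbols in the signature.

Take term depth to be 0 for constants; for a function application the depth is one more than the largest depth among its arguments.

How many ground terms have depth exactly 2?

20

Count level by level. With function symbols f3/1, f1/1, the terms of depth ≤ k are the 5 constants together with each function applied to depth-≤(k−1) tuples, so N_k = 5 + N_{k-1} + N_{k-1}.
N_0 = 5
N_1 = 5 + 5 + 5 = 15
N_2 = 5 + 15 + 15 = 35
Terms of depth exactly 2: N_2 − N_1 = 35 − 15 = 20.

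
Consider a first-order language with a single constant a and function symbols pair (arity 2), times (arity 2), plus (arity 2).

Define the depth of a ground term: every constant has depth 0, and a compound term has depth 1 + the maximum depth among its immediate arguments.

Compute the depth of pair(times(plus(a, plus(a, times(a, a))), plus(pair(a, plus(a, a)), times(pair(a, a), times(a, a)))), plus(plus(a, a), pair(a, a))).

5

depth(times(a, a)) = 1 + max(0, 0) = 1
depth(plus(a, times(a, a))) = 1 + max(0, 1) = 2
depth(plus(a, plus(a, times(a, a)))) = 1 + max(0, 2) = 3
depth(plus(a, a)) = 1 + max(0, 0) = 1
depth(pair(a, plus(a, a))) = 1 + max(0, 1) = 2
depth(pair(a, a)) = 1 + max(0, 0) = 1
depth(times(pair(a, a), times(a, a))) = 1 + max(1, 1) = 2
depth(plus(pair(a, plus(a, a)), times(pair(a, a), times(a, a)))) = 1 + max(2, 2) = 3
depth(times(plus(a, plus(a, times(a, a))), plus(pair(a, plus(a, a)), times(pair(a, a), times(a, a))))) = 1 + max(3, 3) = 4
depth(plus(plus(a, a), pair(a, a))) = 1 + max(1, 1) = 2
depth(pair(times(plus(a, plus(a, times(a, a))), plus(pair(a, plus(a, a)), times(pair(a, a), times(a, a)))), plus(plus(a, a), pair(a, a)))) = 1 + max(4, 2) = 5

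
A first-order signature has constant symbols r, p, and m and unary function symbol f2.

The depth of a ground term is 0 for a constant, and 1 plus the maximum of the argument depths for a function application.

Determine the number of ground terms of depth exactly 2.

Write N_k for the number of ground terms of depth ≤ k. A term of depth ≤ k is either a constant or a function symbol applied to arguments of depth ≤ k−1, so N_k = 3 + N_{k-1}.
N_0 = 3
N_1 = 3 + 3 = 6
N_2 = 3 + 6 = 9
Terms of depth exactly 2: N_2 − N_1 = 9 − 6 = 3.

3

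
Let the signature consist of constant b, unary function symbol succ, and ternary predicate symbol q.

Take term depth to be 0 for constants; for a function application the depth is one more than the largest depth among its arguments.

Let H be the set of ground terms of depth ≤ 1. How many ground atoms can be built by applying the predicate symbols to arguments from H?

First count ground terms of depth ≤ 1.
Count level by level. With function symbols succ/1, the terms of depth ≤ k are the 1 constant together with each function applied to depth-≤(k−1) tuples, so N_k = 1 + N_{k-1}.
N_0 = 1
N_1 = 1 + 1 = 2
Explicitly: b, succ(b).
So |H| = 2.
Ground atoms are formed by filling each argument slot of a predicate with a term from H, so an r-ary predicate gives |H|^r atoms:
  q: 2^3 = 8
Total ground atoms: 8.

8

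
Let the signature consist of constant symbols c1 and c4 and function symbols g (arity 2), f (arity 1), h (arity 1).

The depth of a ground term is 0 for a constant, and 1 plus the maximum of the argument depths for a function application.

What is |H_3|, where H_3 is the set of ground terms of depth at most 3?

15130

Write N_k for the number of ground terms of depth ≤ k. A term of depth ≤ k is either a constant or a function symbol applied to arguments of depth ≤ k−1, so N_k = 2 + N_{k-1}^2 + N_{k-1} + N_{k-1}.
N_0 = 2
N_1 = 2 + 2^2 + 2 + 2 = 10
N_2 = 2 + 10^2 + 10 + 10 = 122
N_3 = 2 + 122^2 + 122 + 122 = 15130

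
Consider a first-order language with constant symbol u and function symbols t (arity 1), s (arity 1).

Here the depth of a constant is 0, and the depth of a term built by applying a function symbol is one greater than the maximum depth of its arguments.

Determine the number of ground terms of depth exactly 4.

If N_k denotes the number of depth-≤k ground terms, the 1 constant gives N_0 = 1, and each function symbol of arity r contributes N_{k-1}^r new terms at level k: N_k = 1 + N_{k-1} + N_{k-1}.
N_0 = 1
N_1 = 1 + 1 + 1 = 3
N_2 = 1 + 3 + 3 = 7
N_3 = 1 + 7 + 7 = 15
N_4 = 1 + 15 + 15 = 31
Terms of depth exactly 4: N_4 − N_3 = 31 − 15 = 16.

16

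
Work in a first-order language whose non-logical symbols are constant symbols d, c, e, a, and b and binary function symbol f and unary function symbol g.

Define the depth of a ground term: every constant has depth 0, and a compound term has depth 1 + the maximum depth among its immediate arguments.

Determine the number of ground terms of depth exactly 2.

1230

Let N_k count ground terms of depth at most k. Each non-constant term of depth ≤ k is some function symbol applied to depth-≤(k−1) arguments, giving N_k = 5 + N_{k-1}^2 + N_{k-1}.
N_0 = 5
N_1 = 5 + 5^2 + 5 = 35
N_2 = 5 + 35^2 + 35 = 1265
Terms of depth exactly 2: N_2 − N_1 = 1265 − 35 = 1230.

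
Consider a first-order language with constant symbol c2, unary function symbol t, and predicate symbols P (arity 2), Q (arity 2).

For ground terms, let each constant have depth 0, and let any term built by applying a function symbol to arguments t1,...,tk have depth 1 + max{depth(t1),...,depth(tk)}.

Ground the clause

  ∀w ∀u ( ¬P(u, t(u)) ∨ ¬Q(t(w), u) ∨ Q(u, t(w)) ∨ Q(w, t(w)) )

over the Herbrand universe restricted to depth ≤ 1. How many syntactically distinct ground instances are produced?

Ground terms of depth ≤ 1:
  If N_k denotes the number of depth-≤k ground terms, the 1 constant gives N_0 = 1, and each function symbol of arity r contributes N_{k-1}^r new terms at level k: N_k = 1 + N_{k-1}.
  N_0 = 1
  N_1 = 1 + 1 = 2
  Explicitly: c2, t(c2).
So there are 2 ground terms available for substitution.
The clause has 2 distinct variables (w, u), each appearing in the body. In the free term algebra distinct substitutions yield syntactically distinct ground instances.
Number of ground instances = 2^2 = 4.

4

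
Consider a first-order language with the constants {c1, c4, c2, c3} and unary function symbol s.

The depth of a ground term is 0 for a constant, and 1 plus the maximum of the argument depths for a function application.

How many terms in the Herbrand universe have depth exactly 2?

Write N_k for the number of ground terms of depth ≤ k. A term of depth ≤ k is either a constant or a function symbol applied to arguments of depth ≤ k−1, so N_k = 4 + N_{k-1}.
N_0 = 4
N_1 = 4 + 4 = 8
N_2 = 4 + 8 = 12
Terms of depth exactly 2: N_2 − N_1 = 12 − 8 = 4.

4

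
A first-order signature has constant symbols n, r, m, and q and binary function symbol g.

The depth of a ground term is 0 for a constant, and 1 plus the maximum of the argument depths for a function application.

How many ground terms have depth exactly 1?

16

Count level by level. With function symbols g/2, the terms of depth ≤ k are the 4 constants together with each function applied to depth-≤(k−1) tuples, so N_k = 4 + N_{k-1}^2.
N_0 = 4
N_1 = 4 + 4^2 = 20
Terms of depth exactly 1: N_1 − N_0 = 20 − 4 = 16.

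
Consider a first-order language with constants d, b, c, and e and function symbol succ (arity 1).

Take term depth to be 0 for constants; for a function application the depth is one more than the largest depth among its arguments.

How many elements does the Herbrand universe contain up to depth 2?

If N_k denotes the number of depth-≤k ground terms, the 4 constants give N_0 = 4, and each function symbol of arity r contributes N_{k-1}^r new terms at level k: N_k = 4 + N_{k-1}.
N_0 = 4
N_1 = 4 + 4 = 8
N_2 = 4 + 8 = 12

12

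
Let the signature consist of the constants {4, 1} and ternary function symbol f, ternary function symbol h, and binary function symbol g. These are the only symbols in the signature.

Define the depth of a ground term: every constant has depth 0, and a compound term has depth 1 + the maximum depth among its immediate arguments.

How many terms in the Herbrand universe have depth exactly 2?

Write N_k for the number of ground terms of depth ≤ k. A term of depth ≤ k is either a constant or a function symbol applied to arguments of depth ≤ k−1, so N_k = 2 + N_{k-1}^3 + N_{k-1}^3 + N_{k-1}^2.
N_0 = 2
N_1 = 2 + 2^3 + 2^3 + 2^2 = 22
N_2 = 2 + 22^3 + 22^3 + 22^2 = 21782
Terms of depth exactly 2: N_2 − N_1 = 21782 − 22 = 21760.

21760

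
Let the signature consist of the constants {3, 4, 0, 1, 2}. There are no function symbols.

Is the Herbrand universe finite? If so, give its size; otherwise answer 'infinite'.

There are no function symbols, so every ground term is one of the 5 constants.
The Herbrand universe is {3, 4, 0, 1, 2}, which is finite with 5 elements.

5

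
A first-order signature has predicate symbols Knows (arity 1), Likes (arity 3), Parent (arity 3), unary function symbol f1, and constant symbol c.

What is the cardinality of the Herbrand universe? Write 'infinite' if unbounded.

infinite

The signature has at least one function symbol (f1, arity 1) and at least one constant (c).
Iterating f1 gives infinitely many distinct ground terms: c, f1(c), f1(f1(c)), ...
So the Herbrand universe is infinite.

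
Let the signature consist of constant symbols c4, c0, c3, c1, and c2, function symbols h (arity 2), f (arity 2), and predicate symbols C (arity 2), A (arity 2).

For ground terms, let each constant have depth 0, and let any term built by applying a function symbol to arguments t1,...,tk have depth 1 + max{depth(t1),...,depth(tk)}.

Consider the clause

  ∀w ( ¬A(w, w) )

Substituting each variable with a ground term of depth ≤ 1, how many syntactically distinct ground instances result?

55

Ground terms of depth ≤ 1:
  Let N_k = |{terms of depth ≤ k}|. Then N_0 = 5 and N_k = 5 + N_{k-1}^2 + N_{k-1}^2 for k ≥ 1 (one summand per function symbol, arity giving the exponent).
  N_0 = 5
  N_1 = 5 + 5^2 + 5^2 = 55
So there are 55 ground terms available for substitution.
The clause has 1 distinct variable (w), which appears in the body. In the free term algebra distinct substitutions yield syntactically distinct ground instances.
Number of ground instances = 55.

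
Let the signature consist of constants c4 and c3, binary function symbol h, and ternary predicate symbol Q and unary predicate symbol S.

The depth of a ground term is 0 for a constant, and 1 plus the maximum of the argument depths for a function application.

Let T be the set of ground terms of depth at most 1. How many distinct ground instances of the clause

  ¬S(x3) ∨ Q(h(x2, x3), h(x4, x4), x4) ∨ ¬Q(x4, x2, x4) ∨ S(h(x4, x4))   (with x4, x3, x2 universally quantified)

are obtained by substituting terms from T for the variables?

Ground terms of depth ≤ 1:
  Let N_k = |{terms of depth ≤ k}|. Then N_0 = 2 and N_k = 2 + N_{k-1}^2 for k ≥ 1 (one summand per function symbol, arity giving the exponent).
  N_0 = 2
  N_1 = 2 + 2^2 = 6
So there are 6 ground terms available for substitution.
Each of x4, x3, x2 ranges independently over the available ground terms, and distinct assignments produce distinct instances.
Number of ground instances = 6^3 = 216.

216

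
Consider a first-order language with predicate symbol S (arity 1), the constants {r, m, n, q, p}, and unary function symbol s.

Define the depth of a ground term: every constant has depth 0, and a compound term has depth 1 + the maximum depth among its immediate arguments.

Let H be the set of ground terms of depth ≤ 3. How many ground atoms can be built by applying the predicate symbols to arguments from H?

20

First count ground terms of depth ≤ 3.
If N_k denotes the number of depth-≤k ground terms, the 5 constants give N_0 = 5, and each function symbol of arity r contributes N_{k-1}^r new terms at level k: N_k = 5 + N_{k-1}.
N_0 = 5
N_1 = 5 + 5 = 10
N_2 = 5 + 10 = 15
N_3 = 5 + 15 = 20
So |H| = 20.
Ground atoms are formed by filling each argument slot of a predicate with a term from H, so an r-ary predicate gives |H|^r atoms:
  S: 20
Total ground atoms: 20.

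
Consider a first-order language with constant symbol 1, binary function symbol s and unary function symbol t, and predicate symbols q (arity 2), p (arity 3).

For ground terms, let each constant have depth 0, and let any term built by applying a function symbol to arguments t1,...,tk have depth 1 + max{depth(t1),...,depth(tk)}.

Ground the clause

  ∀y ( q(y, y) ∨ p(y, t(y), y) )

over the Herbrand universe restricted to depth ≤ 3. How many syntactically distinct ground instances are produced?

183

Ground terms of depth ≤ 3:
  If N_k denotes the number of depth-≤k ground terms, the 1 constant gives N_0 = 1, and each function symbol of arity r contributes N_{k-1}^r new terms at level k: N_k = 1 + N_{k-1}^2 + N_{k-1}.
  N_0 = 1
  N_1 = 1 + 1^2 + 1 = 3
  N_2 = 1 + 3^2 + 3 = 13
  N_3 = 1 + 13^2 + 13 = 183
So there are 183 ground terms available for substitution.
The clause has 1 distinct variable (y), which appears in the body. In the free term algebra distinct substitutions yield syntactically distinct ground instances.
Number of ground instances = 183.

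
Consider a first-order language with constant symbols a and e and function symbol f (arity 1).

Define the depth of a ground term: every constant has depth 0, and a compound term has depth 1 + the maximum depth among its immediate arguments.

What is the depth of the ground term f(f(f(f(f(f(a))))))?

6

depth(f(a)) = 1 + depth(a) = 1 + 0 = 1
depth(f(f(a))) = 1 + depth(f(a)) = 1 + 1 = 2
depth(f(f(f(a)))) = 1 + depth(f(f(a))) = 1 + 2 = 3
depth(f(f(f(f(a))))) = 1 + depth(f(f(f(a)))) = 1 + 3 = 4
depth(f(f(f(f(f(a)))))) = 1 + depth(f(f(f(f(a))))) = 1 + 4 = 5
depth(f(f(f(f(f(f(a))))))) = 1 + depth(f(f(f(f(f(a)))))) = 1 + 5 = 6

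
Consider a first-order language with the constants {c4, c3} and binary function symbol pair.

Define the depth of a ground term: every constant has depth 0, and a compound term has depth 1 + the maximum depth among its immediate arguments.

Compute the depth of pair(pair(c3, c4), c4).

2

depth(pair(c3, c4)) = 1 + max(0, 0) = 1
depth(pair(pair(c3, c4), c4)) = 1 + max(1, 0) = 2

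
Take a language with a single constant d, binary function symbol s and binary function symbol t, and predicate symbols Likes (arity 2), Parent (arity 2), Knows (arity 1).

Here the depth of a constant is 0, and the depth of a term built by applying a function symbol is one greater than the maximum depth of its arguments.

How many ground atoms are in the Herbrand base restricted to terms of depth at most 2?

First count ground terms of depth ≤ 2.
Count level by level. With function symbols s/2, t/2, the terms of depth ≤ k are the 1 constant together with each function applied to depth-≤(k−1) tuples, so N_k = 1 + N_{k-1}^2 + N_{k-1}^2.
N_0 = 1
N_1 = 1 + 1^2 + 1^2 = 3
N_2 = 1 + 3^2 + 3^2 = 19
So |H| = 19.
Each predicate of arity r yields |H|^r ground atoms (one per choice of an r-tuple from H):
  Likes: 19^2 = 361;  Parent: 19^2 = 361;  Knows: 19
Total ground atoms: 361 + 361 + 19 = 741.

741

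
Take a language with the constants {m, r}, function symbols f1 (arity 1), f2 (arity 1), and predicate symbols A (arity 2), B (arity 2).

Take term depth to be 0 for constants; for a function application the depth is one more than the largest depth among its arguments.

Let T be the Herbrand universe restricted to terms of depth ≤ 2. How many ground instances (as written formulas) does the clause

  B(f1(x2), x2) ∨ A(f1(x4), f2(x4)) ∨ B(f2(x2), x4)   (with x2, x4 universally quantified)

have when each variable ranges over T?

Ground terms of depth ≤ 2:
  Count level by level. With function symbols f1/1, f2/1, the terms of depth ≤ k are the 2 constants together with each function applied to depth-≤(k−1) tuples, so N_k = 2 + N_{k-1} + N_{k-1}.
  N_0 = 2
  N_1 = 2 + 2 + 2 = 6
  N_2 = 2 + 6 + 6 = 14
So there are 14 ground terms available for substitution.
The clause has 2 distinct variables (x2, x4), each appearing in the body. In the free term algebra distinct substitutions yield syntactically distinct ground instances.
Number of ground instances = 14^2 = 196.

196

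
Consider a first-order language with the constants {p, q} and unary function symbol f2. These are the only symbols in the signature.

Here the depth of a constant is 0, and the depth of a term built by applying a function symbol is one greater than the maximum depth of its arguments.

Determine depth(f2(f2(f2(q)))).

3

depth(f2(q)) = 1 + depth(q) = 1 + 0 = 1
depth(f2(f2(q))) = 1 + depth(f2(q)) = 1 + 1 = 2
depth(f2(f2(f2(q)))) = 1 + depth(f2(f2(q))) = 1 + 2 = 3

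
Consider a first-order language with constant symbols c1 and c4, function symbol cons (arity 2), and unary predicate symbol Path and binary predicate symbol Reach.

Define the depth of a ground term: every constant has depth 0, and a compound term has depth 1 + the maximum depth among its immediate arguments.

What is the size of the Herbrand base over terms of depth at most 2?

1482

First count ground terms of depth ≤ 2.
Let N_k count ground terms of depth at most k. Each non-constant term of depth ≤ k is some function symbol applied to depth-≤(k−1) arguments, giving N_k = 2 + N_{k-1}^2.
N_0 = 2
N_1 = 2 + 2^2 = 6
N_2 = 2 + 6^2 = 38
So |H| = 38.
A ground atom is a predicate applied to a tuple of terms from H, so the count is the sum over predicates of |H|^arity:
  Path: 38;  Reach: 38^2 = 1444
Total ground atoms: 38 + 1444 = 1482.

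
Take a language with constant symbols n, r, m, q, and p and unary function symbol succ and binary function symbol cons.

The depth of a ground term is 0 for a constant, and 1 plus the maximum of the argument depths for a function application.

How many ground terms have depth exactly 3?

1600230

Let N_k count ground terms of depth at most k. Each non-constant term of depth ≤ k is some function symbol applied to depth-≤(k−1) arguments, giving N_k = 5 + N_{k-1} + N_{k-1}^2.
N_0 = 5
N_1 = 5 + 5 + 5^2 = 35
N_2 = 5 + 35 + 35^2 = 1265
N_3 = 5 + 1265 + 1265^2 = 1601495
Terms of depth exactly 3: N_3 − N_2 = 1601495 − 1265 = 1600230.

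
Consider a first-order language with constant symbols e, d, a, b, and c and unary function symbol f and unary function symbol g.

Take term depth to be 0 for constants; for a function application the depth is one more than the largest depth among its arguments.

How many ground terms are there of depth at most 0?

5

Let N_k count ground terms of depth at most k. Each non-constant term of depth ≤ k is some function symbol applied to depth-≤(k−1) arguments, giving N_k = 5 + N_{k-1} + N_{k-1}.
N_0 = 5
Explicitly: e, d, a, b, c.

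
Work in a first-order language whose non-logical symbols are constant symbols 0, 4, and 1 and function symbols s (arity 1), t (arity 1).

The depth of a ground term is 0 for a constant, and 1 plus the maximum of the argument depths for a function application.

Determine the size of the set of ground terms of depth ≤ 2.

21

Let N_k count ground terms of depth at most k. Each non-constant term of depth ≤ k is some function symbol applied to depth-≤(k−1) arguments, giving N_k = 3 + N_{k-1} + N_{k-1}.
N_0 = 3
N_1 = 3 + 3 + 3 = 9
N_2 = 3 + 9 + 9 = 21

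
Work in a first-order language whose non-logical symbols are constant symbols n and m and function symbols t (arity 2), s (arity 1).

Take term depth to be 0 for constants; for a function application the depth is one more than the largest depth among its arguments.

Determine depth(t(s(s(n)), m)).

3

depth(s(n)) = 1 + depth(n) = 1 + 0 = 1
depth(s(s(n))) = 1 + depth(s(n)) = 1 + 1 = 2
depth(t(s(s(n)), m)) = 1 + max(2, 0) = 3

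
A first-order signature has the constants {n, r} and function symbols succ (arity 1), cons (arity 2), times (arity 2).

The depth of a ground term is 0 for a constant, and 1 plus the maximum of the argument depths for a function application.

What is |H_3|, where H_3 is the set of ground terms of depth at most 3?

Let N_k count ground terms of depth at most k. Each non-constant term of depth ≤ k is some function symbol applied to depth-≤(k−1) arguments, giving N_k = 2 + N_{k-1} + N_{k-1}^2 + N_{k-1}^2.
N_0 = 2
N_1 = 2 + 2 + 2^2 + 2^2 = 12
N_2 = 2 + 12 + 12^2 + 12^2 = 302
N_3 = 2 + 302 + 302^2 + 302^2 = 182712

182712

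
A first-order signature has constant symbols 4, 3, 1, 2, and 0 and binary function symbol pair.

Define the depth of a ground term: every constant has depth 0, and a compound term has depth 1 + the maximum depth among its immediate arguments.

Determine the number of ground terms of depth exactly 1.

25

Let N_k count ground terms of depth at most k. Each non-constant term of depth ≤ k is some function symbol applied to depth-≤(k−1) arguments, giving N_k = 5 + N_{k-1}^2.
N_0 = 5
N_1 = 5 + 5^2 = 30
Terms of depth exactly 1: N_1 − N_0 = 30 − 5 = 25.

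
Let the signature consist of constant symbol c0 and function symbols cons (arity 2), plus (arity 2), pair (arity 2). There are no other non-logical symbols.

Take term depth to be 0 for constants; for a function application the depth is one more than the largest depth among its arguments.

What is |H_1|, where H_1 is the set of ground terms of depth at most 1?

4

Write N_k for the number of ground terms of depth ≤ k. A term of depth ≤ k is either a constant or a function symbol applied to arguments of depth ≤ k−1, so N_k = 1 + N_{k-1}^2 + N_{k-1}^2 + N_{k-1}^2.
N_0 = 1
N_1 = 1 + 1^2 + 1^2 + 1^2 = 4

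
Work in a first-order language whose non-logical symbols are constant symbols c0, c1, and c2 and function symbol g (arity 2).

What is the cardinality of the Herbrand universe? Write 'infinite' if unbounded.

infinite

The signature has at least one function symbol (g, arity 2) and at least one constant (c0).
Iterating g gives infinitely many distinct ground terms: c0, g(c0, c0), g(g(c0, c0), g(c0, c0)), ...
So the Herbrand universe is infinite.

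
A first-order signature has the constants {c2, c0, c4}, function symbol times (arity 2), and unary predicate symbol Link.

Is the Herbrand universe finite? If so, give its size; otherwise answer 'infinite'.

infinite

The signature has at least one function symbol (times, arity 2) and at least one constant (c2).
Iterating times gives infinitely many distinct ground terms: c2, times(c2, c2), times(times(c2, c2), times(c2, c2)), ...
So the Herbrand universe is infinite.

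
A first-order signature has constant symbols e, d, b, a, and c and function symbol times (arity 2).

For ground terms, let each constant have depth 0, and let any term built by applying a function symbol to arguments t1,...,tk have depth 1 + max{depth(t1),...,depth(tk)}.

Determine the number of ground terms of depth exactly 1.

Let N_k = |{terms of depth ≤ k}|. Then N_0 = 5 and N_k = 5 + N_{k-1}^2 for k ≥ 1 (one summand per function symbol, arity giving the exponent).
N_0 = 5
N_1 = 5 + 5^2 = 30
Terms of depth exactly 1: N_1 − N_0 = 30 − 5 = 25.

25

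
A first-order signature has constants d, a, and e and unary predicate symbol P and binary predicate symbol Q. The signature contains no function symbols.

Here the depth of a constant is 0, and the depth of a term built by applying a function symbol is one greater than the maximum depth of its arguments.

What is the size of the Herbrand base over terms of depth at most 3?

First count ground terms of depth ≤ 3.
With no function symbols every ground term is a constant, so there are exactly 3 ground terms at every depth bound.
N_0 = 3
N_1 = 3
N_2 = 3
N_3 = 3
Explicitly: d, a, e.
So |H| = 3.
Each predicate of arity r yields |H|^r ground atoms (one per choice of an r-tuple from H):
  P: 3;  Q: 3^2 = 9
Total ground atoms: 3 + 9 = 12.

12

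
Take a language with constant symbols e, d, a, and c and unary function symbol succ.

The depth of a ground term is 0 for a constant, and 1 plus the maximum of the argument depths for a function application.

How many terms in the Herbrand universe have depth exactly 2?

4

If N_k denotes the number of depth-≤k ground terms, the 4 constants give N_0 = 4, and each function symbol of arity r contributes N_{k-1}^r new terms at level k: N_k = 4 + N_{k-1}.
N_0 = 4
N_1 = 4 + 4 = 8
N_2 = 4 + 8 = 12
Terms of depth exactly 2: N_2 − N_1 = 12 − 8 = 4.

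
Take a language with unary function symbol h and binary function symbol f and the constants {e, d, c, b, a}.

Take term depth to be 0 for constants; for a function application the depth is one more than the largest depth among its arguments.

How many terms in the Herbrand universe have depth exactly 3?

Let N_k = |{terms of depth ≤ k}|. Then N_0 = 5 and N_k = 5 + N_{k-1} + N_{k-1}^2 for k ≥ 1 (one summand per function symbol, arity giving the exponent).
N_0 = 5
N_1 = 5 + 5 + 5^2 = 35
N_2 = 5 + 35 + 35^2 = 1265
N_3 = 5 + 1265 + 1265^2 = 1601495
Terms of depth exactly 3: N_3 − N_2 = 1601495 − 1265 = 1600230.

1600230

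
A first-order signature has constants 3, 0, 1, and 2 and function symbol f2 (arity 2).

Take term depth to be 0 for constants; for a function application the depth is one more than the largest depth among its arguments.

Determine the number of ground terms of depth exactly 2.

384

Write N_k for the number of ground terms of depth ≤ k. A term of depth ≤ k is either a constant or a function symbol applied to arguments of depth ≤ k−1, so N_k = 4 + N_{k-1}^2.
N_0 = 4
N_1 = 4 + 4^2 = 20
N_2 = 4 + 20^2 = 404
Terms of depth exactly 2: N_2 − N_1 = 404 − 20 = 384.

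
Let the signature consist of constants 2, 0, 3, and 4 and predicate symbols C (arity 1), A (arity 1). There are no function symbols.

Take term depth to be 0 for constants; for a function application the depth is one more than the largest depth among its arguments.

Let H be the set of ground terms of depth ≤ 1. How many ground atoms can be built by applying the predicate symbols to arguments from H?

8

First count ground terms of depth ≤ 1.
With no function symbols every ground term is a constant, so there are exactly 4 ground terms at every depth bound.
N_0 = 4
N_1 = 4
So |H| = 4.
Each predicate of arity r yields |H|^r ground atoms (one per choice of an r-tuple from H):
  C: 4;  A: 4
Total ground atoms: 4 + 4 = 8.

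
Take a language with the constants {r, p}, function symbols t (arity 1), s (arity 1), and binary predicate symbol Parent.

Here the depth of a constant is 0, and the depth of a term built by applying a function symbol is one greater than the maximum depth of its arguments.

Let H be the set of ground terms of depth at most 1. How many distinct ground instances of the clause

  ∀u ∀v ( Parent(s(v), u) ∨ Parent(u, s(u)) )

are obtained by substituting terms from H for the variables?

Ground terms of depth ≤ 1:
  Let N_k count ground terms of depth at most k. Each non-constant term of depth ≤ k is some function symbol applied to depth-≤(k−1) arguments, giving N_k = 2 + N_{k-1} + N_{k-1}.
  N_0 = 2
  N_1 = 2 + 2 + 2 = 6
  Explicitly: r, p, t(r), t(p), s(r), s(p).
So there are 6 ground terms available for substitution.
The body mentions every one of the 2 quantified variables; since ground terms form a free algebra, no two substitutions collapse to the same formula.
Number of ground instances = 6^2 = 36.

36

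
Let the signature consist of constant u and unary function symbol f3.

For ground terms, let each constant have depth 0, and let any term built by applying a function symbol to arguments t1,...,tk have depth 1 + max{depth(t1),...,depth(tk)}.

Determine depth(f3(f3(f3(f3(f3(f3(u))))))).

depth(f3(u)) = 1 + depth(u) = 1 + 0 = 1
depth(f3(f3(u))) = 1 + depth(f3(u)) = 1 + 1 = 2
depth(f3(f3(f3(u)))) = 1 + depth(f3(f3(u))) = 1 + 2 = 3
depth(f3(f3(f3(f3(u))))) = 1 + depth(f3(f3(f3(u)))) = 1 + 3 = 4
depth(f3(f3(f3(f3(f3(u)))))) = 1 + depth(f3(f3(f3(f3(u))))) = 1 + 4 = 5
depth(f3(f3(f3(f3(f3(f3(u))))))) = 1 + depth(f3(f3(f3(f3(f3(u)))))) = 1 + 5 = 6

6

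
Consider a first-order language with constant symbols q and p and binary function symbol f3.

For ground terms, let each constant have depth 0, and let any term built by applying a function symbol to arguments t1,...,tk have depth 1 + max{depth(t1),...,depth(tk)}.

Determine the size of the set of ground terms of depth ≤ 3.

1446

Let N_k count ground terms of depth at most k. Each non-constant term of depth ≤ k is some function symbol applied to depth-≤(k−1) arguments, giving N_k = 2 + N_{k-1}^2.
N_0 = 2
N_1 = 2 + 2^2 = 6
N_2 = 2 + 6^2 = 38
N_3 = 2 + 38^2 = 1446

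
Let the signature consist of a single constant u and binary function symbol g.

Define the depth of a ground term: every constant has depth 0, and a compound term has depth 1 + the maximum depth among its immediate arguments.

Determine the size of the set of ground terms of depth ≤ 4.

Let N_k = |{terms of depth ≤ k}|. Then N_0 = 1 and N_k = 1 + N_{k-1}^2 for k ≥ 1 (one summand per function symbol, arity giving the exponent).
N_0 = 1
N_1 = 1 + 1^2 = 2
N_2 = 1 + 2^2 = 5
N_3 = 1 + 5^2 = 26
N_4 = 1 + 26^2 = 677

677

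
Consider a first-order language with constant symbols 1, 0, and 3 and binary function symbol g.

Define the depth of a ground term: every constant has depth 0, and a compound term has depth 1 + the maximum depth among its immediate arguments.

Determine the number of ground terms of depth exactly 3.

Write N_k for the number of ground terms of depth ≤ k. A term of depth ≤ k is either a constant or a function symbol applied to arguments of depth ≤ k−1, so N_k = 3 + N_{k-1}^2.
N_0 = 3
N_1 = 3 + 3^2 = 12
N_2 = 3 + 12^2 = 147
N_3 = 3 + 147^2 = 21612
Terms of depth exactly 3: N_3 − N_2 = 21612 − 147 = 21465.

21465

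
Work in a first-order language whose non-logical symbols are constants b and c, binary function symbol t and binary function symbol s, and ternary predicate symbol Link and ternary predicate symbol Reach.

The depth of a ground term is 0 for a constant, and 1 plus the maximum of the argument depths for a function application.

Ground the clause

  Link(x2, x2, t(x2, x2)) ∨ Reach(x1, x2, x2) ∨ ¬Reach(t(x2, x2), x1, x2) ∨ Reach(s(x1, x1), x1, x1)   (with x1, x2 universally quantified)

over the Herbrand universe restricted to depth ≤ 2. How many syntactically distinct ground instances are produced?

40804

Ground terms of depth ≤ 2:
  Write N_k for the number of ground terms of depth ≤ k. A term of depth ≤ k is either a constant or a function symbol applied to arguments of depth ≤ k−1, so N_k = 2 + N_{k-1}^2 + N_{k-1}^2.
  N_0 = 2
  N_1 = 2 + 2^2 + 2^2 = 10
  N_2 = 2 + 10^2 + 10^2 = 202
So there are 202 ground terms available for substitution.
Each of x1, x2 ranges independently over the available ground terms, and distinct assignments produce distinct instances.
Number of ground instances = 202^2 = 40804.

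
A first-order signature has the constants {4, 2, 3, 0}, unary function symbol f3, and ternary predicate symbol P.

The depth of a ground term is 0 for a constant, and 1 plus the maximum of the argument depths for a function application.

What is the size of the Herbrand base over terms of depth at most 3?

First count ground terms of depth ≤ 3.
If N_k denotes the number of depth-≤k ground terms, the 4 constants give N_0 = 4, and each function symbol of arity r contributes N_{k-1}^r new terms at level k: N_k = 4 + N_{k-1}.
N_0 = 4
N_1 = 4 + 4 = 8
N_2 = 4 + 8 = 12
N_3 = 4 + 12 = 16
So |H| = 16.
Each predicate of arity r yields |H|^r ground atoms (one per choice of an r-tuple from H):
  P: 16^3 = 4096
Total ground atoms: 4096.

4096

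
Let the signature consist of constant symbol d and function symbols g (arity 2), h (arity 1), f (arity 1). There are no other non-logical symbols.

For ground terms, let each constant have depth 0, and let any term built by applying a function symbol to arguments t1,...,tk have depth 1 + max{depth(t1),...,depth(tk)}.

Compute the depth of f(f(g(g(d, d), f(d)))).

4

depth(g(d, d)) = 1 + max(0, 0) = 1
depth(f(d)) = 1 + depth(d) = 1 + 0 = 1
depth(g(g(d, d), f(d))) = 1 + max(1, 1) = 2
depth(f(g(g(d, d), f(d)))) = 1 + depth(g(g(d, d), f(d))) = 1 + 2 = 3
depth(f(f(g(g(d, d), f(d))))) = 1 + depth(f(g(g(d, d), f(d)))) = 1 + 3 = 4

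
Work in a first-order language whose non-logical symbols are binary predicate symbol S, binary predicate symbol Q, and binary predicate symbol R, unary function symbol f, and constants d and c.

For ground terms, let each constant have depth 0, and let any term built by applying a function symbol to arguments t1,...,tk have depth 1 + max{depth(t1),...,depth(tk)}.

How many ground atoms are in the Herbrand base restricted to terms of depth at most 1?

First count ground terms of depth ≤ 1.
Write N_k for the number of ground terms of depth ≤ k. A term of depth ≤ k is either a constant or a function symbol applied to arguments of depth ≤ k−1, so N_k = 2 + N_{k-1}.
N_0 = 2
N_1 = 2 + 2 = 4
Explicitly: d, c, f(d), f(c).
So |H| = 4.
For each predicate symbol, the number of ground atoms is |H| raised to its arity; summing:
  S: 4^2 = 16;  Q: 4^2 = 16;  R: 4^2 = 16
Total ground atoms: 16 + 16 + 16 = 48.

48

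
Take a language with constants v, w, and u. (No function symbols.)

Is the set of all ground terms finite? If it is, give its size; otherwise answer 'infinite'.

There are no function symbols, so every ground term is one of the 3 constants.
The Herbrand universe is {v, w, u}, which is finite with 3 elements.

3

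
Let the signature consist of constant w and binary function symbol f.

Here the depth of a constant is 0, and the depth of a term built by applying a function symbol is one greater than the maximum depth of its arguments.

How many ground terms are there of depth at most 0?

Count level by level. With function symbols f/2, the terms of depth ≤ k are the 1 constant together with each function applied to depth-≤(k−1) tuples, so N_k = 1 + N_{k-1}^2.
N_0 = 1

1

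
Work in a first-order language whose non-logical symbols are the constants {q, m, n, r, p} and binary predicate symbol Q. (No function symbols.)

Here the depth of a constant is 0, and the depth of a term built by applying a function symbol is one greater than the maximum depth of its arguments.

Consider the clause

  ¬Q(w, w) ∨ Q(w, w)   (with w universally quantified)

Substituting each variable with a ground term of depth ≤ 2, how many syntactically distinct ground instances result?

Ground terms of depth ≤ 2:
  With no function symbols every ground term is a constant, so there are exactly 5 ground terms at every depth bound.
  N_0 = 5
  N_1 = 5
  N_2 = 5
So there are 5 ground terms available for substitution.
The body mentions the single quantified variable w; since ground terms form a free algebra, no two substitutions collapse to the same formula.
Number of ground instances = 5.

5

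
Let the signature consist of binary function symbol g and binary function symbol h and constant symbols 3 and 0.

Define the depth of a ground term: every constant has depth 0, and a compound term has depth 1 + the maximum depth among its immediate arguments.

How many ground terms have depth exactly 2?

192

Count level by level. With function symbols g/2, h/2, the terms of depth ≤ k are the 2 constants together with each function applied to depth-≤(k−1) tuples, so N_k = 2 + N_{k-1}^2 + N_{k-1}^2.
N_0 = 2
N_1 = 2 + 2^2 + 2^2 = 10
N_2 = 2 + 10^2 + 10^2 = 202
Terms of depth exactly 2: N_2 − N_1 = 202 − 10 = 192.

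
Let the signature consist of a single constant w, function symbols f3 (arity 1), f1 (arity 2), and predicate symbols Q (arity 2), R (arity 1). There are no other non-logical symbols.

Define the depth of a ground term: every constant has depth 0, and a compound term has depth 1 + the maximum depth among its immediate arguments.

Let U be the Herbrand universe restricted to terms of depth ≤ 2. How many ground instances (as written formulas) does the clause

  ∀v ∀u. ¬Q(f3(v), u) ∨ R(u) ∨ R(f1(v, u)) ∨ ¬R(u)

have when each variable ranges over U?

169

Ground terms of depth ≤ 2:
  Let N_k = |{terms of depth ≤ k}|. Then N_0 = 1 and N_k = 1 + N_{k-1} + N_{k-1}^2 for k ≥ 1 (one summand per function symbol, arity giving the exponent).
  N_0 = 1
  N_1 = 1 + 1 + 1^2 = 3
  N_2 = 1 + 3 + 3^2 = 13
So there are 13 ground terms available for substitution.
The clause has 2 distinct variables (v, u), each appearing in the body. In the free term algebra distinct substitutions yield syntactically distinct ground instances.
Number of ground instances = 13^2 = 169.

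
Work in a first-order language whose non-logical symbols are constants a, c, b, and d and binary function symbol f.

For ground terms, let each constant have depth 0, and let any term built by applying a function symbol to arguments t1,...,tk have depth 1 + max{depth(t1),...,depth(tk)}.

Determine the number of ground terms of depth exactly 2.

Write N_k for the number of ground terms of depth ≤ k. A term of depth ≤ k is either a constant or a function symbol applied to arguments of depth ≤ k−1, so N_k = 4 + N_{k-1}^2.
N_0 = 4
N_1 = 4 + 4^2 = 20
N_2 = 4 + 20^2 = 404
Terms of depth exactly 2: N_2 − N_1 = 404 − 20 = 384.

384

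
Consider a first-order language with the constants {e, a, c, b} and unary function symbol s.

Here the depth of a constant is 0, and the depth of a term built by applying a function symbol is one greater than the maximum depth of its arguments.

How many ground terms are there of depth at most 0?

4

Let N_k count ground terms of depth at most k. Each non-constant term of depth ≤ k is some function symbol applied to depth-≤(k−1) arguments, giving N_k = 4 + N_{k-1}.
N_0 = 4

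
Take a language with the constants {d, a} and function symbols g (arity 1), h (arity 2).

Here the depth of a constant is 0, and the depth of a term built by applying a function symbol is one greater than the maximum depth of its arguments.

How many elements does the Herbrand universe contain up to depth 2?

74

Let N_k count ground terms of depth at most k. Each non-constant term of depth ≤ k is some function symbol applied to depth-≤(k−1) arguments, giving N_k = 2 + N_{k-1} + N_{k-1}^2.
N_0 = 2
N_1 = 2 + 2 + 2^2 = 8
N_2 = 2 + 8 + 8^2 = 74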